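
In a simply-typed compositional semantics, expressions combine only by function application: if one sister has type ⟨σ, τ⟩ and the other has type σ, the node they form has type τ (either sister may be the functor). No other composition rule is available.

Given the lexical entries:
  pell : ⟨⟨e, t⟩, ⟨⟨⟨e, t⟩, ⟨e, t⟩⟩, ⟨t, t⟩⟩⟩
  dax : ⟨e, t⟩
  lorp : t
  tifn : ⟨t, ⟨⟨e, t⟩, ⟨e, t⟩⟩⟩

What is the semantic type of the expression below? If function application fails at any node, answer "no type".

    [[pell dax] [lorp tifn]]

⟨t, t⟩

[pell dax]: pell is ⟨⟨e, t⟩, ⟨⟨⟨e, t⟩, ⟨e, t⟩⟩, ⟨t, t⟩⟩⟩, dax is ⟨e, t⟩; result ⟨⟨⟨e, t⟩, ⟨e, t⟩⟩, ⟨t, t⟩⟩.
[lorp tifn]: tifn is ⟨t, ⟨⟨e, t⟩, ⟨e, t⟩⟩⟩, lorp is t; result ⟨⟨e, t⟩, ⟨e, t⟩⟩.
[[pell dax] [lorp tifn]]: [pell dax] is ⟨⟨⟨e, t⟩, ⟨e, t⟩⟩, ⟨t, t⟩⟩, [lorp tifn] is ⟨⟨e, t⟩, ⟨e, t⟩⟩; result ⟨t, t⟩.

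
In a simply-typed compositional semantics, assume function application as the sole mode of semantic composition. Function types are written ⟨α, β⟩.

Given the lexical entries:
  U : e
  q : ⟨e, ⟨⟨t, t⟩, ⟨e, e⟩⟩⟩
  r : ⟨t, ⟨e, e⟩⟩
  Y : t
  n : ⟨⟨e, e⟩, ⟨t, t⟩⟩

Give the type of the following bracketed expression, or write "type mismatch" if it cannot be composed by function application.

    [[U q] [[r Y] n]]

⟨e, e⟩

[U q]: functor q : ⟨e, ⟨⟨t, t⟩, ⟨e, e⟩⟩⟩, argument U : e; result ⟨⟨t, t⟩, ⟨e, e⟩⟩.
[r Y]: functor r : ⟨t, ⟨e, e⟩⟩, argument Y : t; result ⟨e, e⟩.
[[r Y] n]: functor n : ⟨⟨e, e⟩, ⟨t, t⟩⟩, argument [r Y] : ⟨e, e⟩; result ⟨t, t⟩.
[[U q] [[r Y] n]]: functor [U q] : ⟨⟨t, t⟩, ⟨e, e⟩⟩, argument [[r Y] n] : ⟨t, t⟩; result ⟨e, e⟩.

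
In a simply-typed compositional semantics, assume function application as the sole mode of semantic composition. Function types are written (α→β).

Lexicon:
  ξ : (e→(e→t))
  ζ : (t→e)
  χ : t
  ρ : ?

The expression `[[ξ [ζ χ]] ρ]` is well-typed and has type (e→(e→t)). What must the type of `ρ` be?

((e→t)→(e→(e→t)))

At [[ξ [ζ χ]] ρ] (required: (e→(e→t))): [ξ [ζ χ]] is (e→t), which is not a function with range (e→(e→t)); hence ρ is the functor — type ((e→t)→(e→(e→t))).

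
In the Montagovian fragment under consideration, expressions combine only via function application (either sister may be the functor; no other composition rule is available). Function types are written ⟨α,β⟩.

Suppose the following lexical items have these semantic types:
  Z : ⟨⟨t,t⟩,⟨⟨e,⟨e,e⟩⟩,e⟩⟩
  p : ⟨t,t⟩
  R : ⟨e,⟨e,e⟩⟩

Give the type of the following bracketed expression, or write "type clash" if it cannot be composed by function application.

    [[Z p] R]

e

[Z p]: Z is ⟨⟨t,t⟩,⟨⟨e,⟨e,e⟩⟩,e⟩⟩, p is ⟨t,t⟩; result ⟨⟨e,⟨e,e⟩⟩,e⟩.
[[Z p] R]: [Z p] is ⟨⟨e,⟨e,e⟩⟩,e⟩, R is ⟨e,⟨e,e⟩⟩; result e.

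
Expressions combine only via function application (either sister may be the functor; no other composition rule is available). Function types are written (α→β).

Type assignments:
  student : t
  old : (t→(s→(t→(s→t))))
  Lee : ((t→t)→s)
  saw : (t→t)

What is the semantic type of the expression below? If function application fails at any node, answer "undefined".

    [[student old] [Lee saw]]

(t→(s→t))

[student old]: old is (t→(s→(t→(s→t)))), student is t; result (s→(t→(s→t))).
[Lee saw]: Lee is ((t→t)→s), saw is (t→t); result s.
[[student old] [Lee saw]]: [student old] is (s→(t→(s→t))), [Lee saw] is s; result (t→(s→t)).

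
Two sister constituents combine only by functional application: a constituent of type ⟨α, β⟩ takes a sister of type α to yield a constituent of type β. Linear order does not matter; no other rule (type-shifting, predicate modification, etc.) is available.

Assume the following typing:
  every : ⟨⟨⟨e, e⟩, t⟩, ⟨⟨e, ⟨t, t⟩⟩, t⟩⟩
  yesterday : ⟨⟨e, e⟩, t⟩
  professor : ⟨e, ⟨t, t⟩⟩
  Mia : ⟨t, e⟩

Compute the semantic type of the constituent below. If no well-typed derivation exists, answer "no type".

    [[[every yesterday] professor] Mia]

e

[every yesterday]: ⟨⟨⟨e, e⟩, t⟩, ⟨⟨e, ⟨t, t⟩⟩, t⟩⟩ applied to ⟨⟨e, e⟩, t⟩ yields ⟨⟨e, ⟨t, t⟩⟩, t⟩.
[[every yesterday] professor]: ⟨⟨e, ⟨t, t⟩⟩, t⟩ applied to ⟨e, ⟨t, t⟩⟩ yields t.
[[[every yesterday] professor] Mia]: ⟨t, e⟩ applied to t yields e.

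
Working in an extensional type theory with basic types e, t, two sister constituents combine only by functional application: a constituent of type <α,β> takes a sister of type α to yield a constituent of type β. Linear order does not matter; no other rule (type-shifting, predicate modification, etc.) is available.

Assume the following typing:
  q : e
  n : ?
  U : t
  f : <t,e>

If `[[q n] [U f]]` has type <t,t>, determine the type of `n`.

<e,<e,<t,t>>>

[[q n] [U f]] is required to be <t,t>. [U f] : e cannot yield <t,t> as functor, so [q n] : <e,<t,t>>.
[q n] is required to be <e,<t,t>>. q : e cannot yield <e,<t,t>> as functor, so n : <e,<e,<t,t>>>.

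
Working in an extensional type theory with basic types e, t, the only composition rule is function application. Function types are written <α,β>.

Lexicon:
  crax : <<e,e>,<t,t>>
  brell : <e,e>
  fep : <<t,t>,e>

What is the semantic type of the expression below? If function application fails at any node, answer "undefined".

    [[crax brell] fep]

[crax brell] — crax of type <<e,e>,<t,t>> combines with brell of type <e,e>: type <t,t>.
[[crax brell] fep] — fep of type <<t,t>,e> combines with [crax brell] of type <t,t>: type e.

e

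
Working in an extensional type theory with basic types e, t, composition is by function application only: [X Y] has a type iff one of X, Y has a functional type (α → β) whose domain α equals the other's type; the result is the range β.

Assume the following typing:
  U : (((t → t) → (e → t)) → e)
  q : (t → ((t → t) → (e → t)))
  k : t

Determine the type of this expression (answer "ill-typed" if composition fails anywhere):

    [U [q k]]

e

[q k]: functor q : (t → ((t → t) → (e → t))), argument k : t; result ((t → t) → (e → t)).
[U [q k]]: functor U : (((t → t) → (e → t)) → e), argument [q k] : ((t → t) → (e → t)); result e.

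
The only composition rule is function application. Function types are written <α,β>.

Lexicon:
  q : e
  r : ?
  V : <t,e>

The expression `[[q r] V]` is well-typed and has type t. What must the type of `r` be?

[[q r] V] is required to be t. V : <t,e> cannot yield t as functor, so [q r] : <<t,e>,t>.
[q r] is required to be <<t,e>,t>. q : e cannot yield <<t,e>,t> as functor, so r : <e,<<t,e>,t>>.

<e,<<t,e>,t>>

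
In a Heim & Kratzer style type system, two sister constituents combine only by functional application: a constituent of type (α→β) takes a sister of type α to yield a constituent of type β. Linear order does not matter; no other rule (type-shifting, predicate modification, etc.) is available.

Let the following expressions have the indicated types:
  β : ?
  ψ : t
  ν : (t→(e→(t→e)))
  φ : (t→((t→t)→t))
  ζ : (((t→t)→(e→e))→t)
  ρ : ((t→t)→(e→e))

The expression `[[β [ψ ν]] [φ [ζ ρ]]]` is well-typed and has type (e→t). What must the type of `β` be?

((e→(t→e))→(((t→t)→t)→(e→t)))

[[β [ψ ν]] [φ [ζ ρ]]] must have type (e→t). The sister [φ [ζ ρ]] has type ((t→t)→t); that is not a function onto (e→t), so [β [ψ ν]] must be the functor, of type (((t→t)→t)→(e→t)).
[β [ψ ν]] must have type (((t→t)→t)→(e→t)). The sister [ψ ν] has type (e→(t→e)); that is not a function onto (((t→t)→t)→(e→t)), so β must be the functor, of type ((e→(t→e))→(((t→t)→t)→(e→t))).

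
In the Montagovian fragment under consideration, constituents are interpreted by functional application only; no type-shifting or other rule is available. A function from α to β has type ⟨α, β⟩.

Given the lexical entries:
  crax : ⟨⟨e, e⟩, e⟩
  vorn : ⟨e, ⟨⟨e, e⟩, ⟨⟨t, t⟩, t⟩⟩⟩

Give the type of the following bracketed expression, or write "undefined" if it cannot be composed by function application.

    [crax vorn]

undefined

[crax vorn]: ⟨⟨e, e⟩, e⟩ and ⟨e, ⟨⟨e, e⟩, ⟨⟨t, t⟩, t⟩⟩⟩ cannot combine by function application — type clash.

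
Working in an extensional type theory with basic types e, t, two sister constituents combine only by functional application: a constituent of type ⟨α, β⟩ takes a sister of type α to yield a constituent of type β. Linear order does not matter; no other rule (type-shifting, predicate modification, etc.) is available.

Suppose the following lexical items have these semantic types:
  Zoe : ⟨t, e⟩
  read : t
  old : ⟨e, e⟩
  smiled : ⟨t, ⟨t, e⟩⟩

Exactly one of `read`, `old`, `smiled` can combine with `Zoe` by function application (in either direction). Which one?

read

read — combines: Zoe : ⟨t, e⟩ takes read : t as argument, giving e.
old : ⟨e, e⟩ — Zoe needs t; old needs e; neither fits.
smiled : ⟨t, ⟨t, e⟩⟩ — Zoe needs t; smiled needs t; neither fits.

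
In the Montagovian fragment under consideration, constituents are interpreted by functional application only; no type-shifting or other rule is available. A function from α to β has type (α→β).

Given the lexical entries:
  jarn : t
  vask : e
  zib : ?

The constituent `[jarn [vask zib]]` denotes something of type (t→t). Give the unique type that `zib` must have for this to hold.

[jarn [vask zib]] must have type (t→t). The sister jarn has type t; that is not a function onto (t→t), so [vask zib] must be the functor, of type (t→(t→t)).
[vask zib] must have type (t→(t→t)). The sister vask has type e; that is not a function onto (t→(t→t)), so zib must be the functor, of type (e→(t→(t→t))).

(e→(t→(t→t)))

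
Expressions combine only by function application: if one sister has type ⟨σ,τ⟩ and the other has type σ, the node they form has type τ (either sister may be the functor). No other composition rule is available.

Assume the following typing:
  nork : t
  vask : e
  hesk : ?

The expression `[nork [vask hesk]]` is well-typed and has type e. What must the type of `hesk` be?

⟨e,⟨t,e⟩⟩

[nork [vask hesk]] must have type e. The sister nork has type t; that is not a function onto e, so [vask hesk] must be the functor, of type ⟨t,e⟩.
[vask hesk] must have type ⟨t,e⟩. The sister vask has type e; that is not a function onto ⟨t,e⟩, so hesk must be the functor, of type ⟨e,⟨t,e⟩⟩.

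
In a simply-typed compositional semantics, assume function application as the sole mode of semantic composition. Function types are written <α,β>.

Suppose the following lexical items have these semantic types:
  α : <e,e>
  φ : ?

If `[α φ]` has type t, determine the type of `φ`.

[α φ] is required to be t. α : <e,e> cannot yield t as functor, so φ : <<e,e>,t>.

<<e,e>,t>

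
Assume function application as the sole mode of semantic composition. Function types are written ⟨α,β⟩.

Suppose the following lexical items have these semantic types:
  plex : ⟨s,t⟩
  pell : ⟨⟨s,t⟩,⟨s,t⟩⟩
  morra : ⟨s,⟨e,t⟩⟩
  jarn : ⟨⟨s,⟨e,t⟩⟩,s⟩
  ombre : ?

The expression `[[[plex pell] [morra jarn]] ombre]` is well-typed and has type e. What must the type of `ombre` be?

⟨t,e⟩

[[[plex pell] [morra jarn]] ombre] is required to be e. [[plex pell] [morra jarn]] : t cannot yield e as functor, so ombre : ⟨t,e⟩.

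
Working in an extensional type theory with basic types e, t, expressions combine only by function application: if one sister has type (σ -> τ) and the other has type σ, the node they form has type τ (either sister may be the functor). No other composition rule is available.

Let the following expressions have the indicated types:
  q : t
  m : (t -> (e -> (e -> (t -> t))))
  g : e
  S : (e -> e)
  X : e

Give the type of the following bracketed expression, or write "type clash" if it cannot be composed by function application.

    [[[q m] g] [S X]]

[q m] — m of type (t -> (e -> (e -> (t -> t)))) combines with q of type t: type (e -> (e -> (t -> t))).
[[q m] g] — [q m] of type (e -> (e -> (t -> t))) combines with g of type e: type (e -> (t -> t)).
[S X] — S of type (e -> e) combines with X of type e: type e.
[[[q m] g] [S X]] — [[q m] g] of type (e -> (t -> t)) combines with [S X] of type e: type (t -> t).

(t -> t)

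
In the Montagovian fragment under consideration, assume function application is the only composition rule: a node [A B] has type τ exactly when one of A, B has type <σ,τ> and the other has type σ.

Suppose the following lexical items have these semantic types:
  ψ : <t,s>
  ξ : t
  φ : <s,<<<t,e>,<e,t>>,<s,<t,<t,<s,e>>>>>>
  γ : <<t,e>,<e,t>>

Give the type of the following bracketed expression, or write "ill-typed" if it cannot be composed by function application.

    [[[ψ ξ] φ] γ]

<s,<t,<t,<s,e>>>>

[ψ ξ]: ψ is <t,s>, ξ is t; result s.
[[ψ ξ] φ]: φ is <s,<<<t,e>,<e,t>>,<s,<t,<t,<s,e>>>>>>, [ψ ξ] is s; result <<<t,e>,<e,t>>,<s,<t,<t,<s,e>>>>>.
[[[ψ ξ] φ] γ]: [[ψ ξ] φ] is <<<t,e>,<e,t>>,<s,<t,<t,<s,e>>>>>, γ is <<t,e>,<e,t>>; result <s,<t,<t,<s,e>>>>.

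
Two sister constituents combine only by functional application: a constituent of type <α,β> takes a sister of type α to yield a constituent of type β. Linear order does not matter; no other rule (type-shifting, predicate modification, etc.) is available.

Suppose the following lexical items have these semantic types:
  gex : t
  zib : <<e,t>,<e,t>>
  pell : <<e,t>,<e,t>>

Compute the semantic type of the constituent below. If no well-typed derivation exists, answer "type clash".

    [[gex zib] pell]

At [gex zib]: neither t nor <<e,t>,<e,t>> can take the other as argument; the node is ill-typed.

type clash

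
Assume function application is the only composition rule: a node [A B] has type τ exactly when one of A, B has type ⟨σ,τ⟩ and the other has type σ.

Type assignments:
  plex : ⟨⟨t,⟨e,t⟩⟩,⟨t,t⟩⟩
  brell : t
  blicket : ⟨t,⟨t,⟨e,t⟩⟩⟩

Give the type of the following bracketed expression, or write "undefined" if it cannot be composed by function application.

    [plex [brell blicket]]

[brell blicket]: blicket is ⟨t,⟨t,⟨e,t⟩⟩⟩, brell is t; result ⟨t,⟨e,t⟩⟩.
[plex [brell blicket]]: plex is ⟨⟨t,⟨e,t⟩⟩,⟨t,t⟩⟩, [brell blicket] is ⟨t,⟨e,t⟩⟩; result ⟨t,t⟩.

⟨t,t⟩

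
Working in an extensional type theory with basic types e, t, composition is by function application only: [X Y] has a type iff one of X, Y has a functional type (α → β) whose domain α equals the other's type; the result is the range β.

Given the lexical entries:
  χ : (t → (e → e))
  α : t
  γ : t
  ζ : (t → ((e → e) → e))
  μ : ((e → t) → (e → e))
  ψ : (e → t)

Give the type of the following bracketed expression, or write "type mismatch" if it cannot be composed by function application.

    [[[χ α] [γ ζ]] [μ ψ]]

[χ α]: functor χ : (t → (e → e)), argument α : t; result (e → e).
[γ ζ]: functor ζ : (t → ((e → e) → e)), argument γ : t; result ((e → e) → e).
[[χ α] [γ ζ]]: functor [γ ζ] : ((e → e) → e), argument [χ α] : (e → e); result e.
[μ ψ]: functor μ : ((e → t) → (e → e)), argument ψ : (e → t); result (e → e).
[[[χ α] [γ ζ]] [μ ψ]]: functor [μ ψ] : (e → e), argument [[χ α] [γ ζ]] : e; result e.

e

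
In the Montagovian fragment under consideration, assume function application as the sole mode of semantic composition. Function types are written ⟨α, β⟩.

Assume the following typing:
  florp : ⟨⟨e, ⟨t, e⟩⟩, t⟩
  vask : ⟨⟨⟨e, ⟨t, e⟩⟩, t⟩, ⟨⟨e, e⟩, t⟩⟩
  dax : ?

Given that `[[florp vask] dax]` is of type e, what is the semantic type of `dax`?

[[florp vask] dax] must have type e. The sister [florp vask] has type ⟨⟨e, e⟩, t⟩; that is not a function onto e, so dax must be the functor, of type ⟨⟨⟨e, e⟩, t⟩, e⟩.

⟨⟨⟨e, e⟩, t⟩, e⟩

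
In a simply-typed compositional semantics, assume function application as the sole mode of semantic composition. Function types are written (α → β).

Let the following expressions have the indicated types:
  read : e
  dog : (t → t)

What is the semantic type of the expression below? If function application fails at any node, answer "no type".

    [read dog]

no type

At [read dog]: neither e nor (t → t) can take the other as argument; the node is ill-typed.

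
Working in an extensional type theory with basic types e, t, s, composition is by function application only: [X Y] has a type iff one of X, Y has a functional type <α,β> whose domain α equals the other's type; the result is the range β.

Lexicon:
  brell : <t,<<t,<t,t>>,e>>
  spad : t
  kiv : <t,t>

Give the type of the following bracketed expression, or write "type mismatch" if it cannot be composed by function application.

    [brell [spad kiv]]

[spad kiv]: functor kiv : <t,t>, argument spad : t; result t.
[brell [spad kiv]]: functor brell : <t,<<t,<t,t>>,e>>, argument [spad kiv] : t; result <<t,<t,t>>,e>.

<<t,<t,t>>,e>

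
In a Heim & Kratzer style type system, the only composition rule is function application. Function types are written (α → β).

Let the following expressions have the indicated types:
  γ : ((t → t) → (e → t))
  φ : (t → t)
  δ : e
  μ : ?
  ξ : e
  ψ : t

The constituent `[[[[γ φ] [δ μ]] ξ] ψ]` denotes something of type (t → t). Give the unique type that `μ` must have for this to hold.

[[[[γ φ] [δ μ]] ξ] ψ] must have type (t → t). The sister ψ has type t; that is not a function onto (t → t), so [[[γ φ] [δ μ]] ξ] must be the functor, of type (t → (t → t)).
[[[γ φ] [δ μ]] ξ] must have type (t → (t → t)). The sister ξ has type e; that is not a function onto (t → (t → t)), so [[γ φ] [δ μ]] must be the functor, of type (e → (t → (t → t))).
[[γ φ] [δ μ]] must have type (e → (t → (t → t))). The sister [γ φ] has type (e → t); that is not a function onto (e → (t → (t → t))), so [δ μ] must be the functor, of type ((e → t) → (e → (t → (t → t)))).
[δ μ] must have type ((e → t) → (e → (t → (t → t)))). The sister δ has type e; that is not a function onto ((e → t) → (e → (t → (t → t)))), so μ must be the functor, of type (e → ((e → t) → (e → (t → (t → t))))).

(e → ((e → t) → (e → (t → (t → t)))))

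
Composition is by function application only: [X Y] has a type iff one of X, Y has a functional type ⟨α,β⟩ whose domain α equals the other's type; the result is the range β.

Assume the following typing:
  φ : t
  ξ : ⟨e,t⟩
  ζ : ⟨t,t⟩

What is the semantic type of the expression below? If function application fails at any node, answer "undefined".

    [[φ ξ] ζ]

[φ ξ]: t and ⟨e,t⟩ cannot combine by function application — type clash.

undefined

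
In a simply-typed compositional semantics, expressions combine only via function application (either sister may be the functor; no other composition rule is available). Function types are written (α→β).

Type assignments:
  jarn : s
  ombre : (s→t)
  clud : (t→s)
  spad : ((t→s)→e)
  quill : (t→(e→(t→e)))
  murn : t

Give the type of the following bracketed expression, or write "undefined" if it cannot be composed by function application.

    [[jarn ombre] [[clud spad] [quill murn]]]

e

[jarn ombre]: ombre is (s→t), jarn is s; result t.
[clud spad]: spad is ((t→s)→e), clud is (t→s); result e.
[quill murn]: quill is (t→(e→(t→e))), murn is t; result (e→(t→e)).
[[clud spad] [quill murn]]: [quill murn] is (e→(t→e)), [clud spad] is e; result (t→e).
[[jarn ombre] [[clud spad] [quill murn]]]: [[clud spad] [quill murn]] is (t→e), [jarn ombre] is t; result e.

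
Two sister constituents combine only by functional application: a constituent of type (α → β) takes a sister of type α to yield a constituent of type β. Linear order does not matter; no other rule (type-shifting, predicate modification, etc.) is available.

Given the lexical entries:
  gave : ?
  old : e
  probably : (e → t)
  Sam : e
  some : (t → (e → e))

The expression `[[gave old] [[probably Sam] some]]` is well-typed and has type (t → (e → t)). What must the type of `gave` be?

(e → ((e → e) → (t → (e → t))))

[[gave old] [[probably Sam] some]] is required to be (t → (e → t)). [[probably Sam] some] : (e → e) cannot yield (t → (e → t)) as functor, so [gave old] : ((e → e) → (t → (e → t))).
[gave old] is required to be ((e → e) → (t → (e → t))). old : e cannot yield ((e → e) → (t → (e → t))) as functor, so gave : (e → ((e → e) → (t → (e → t)))).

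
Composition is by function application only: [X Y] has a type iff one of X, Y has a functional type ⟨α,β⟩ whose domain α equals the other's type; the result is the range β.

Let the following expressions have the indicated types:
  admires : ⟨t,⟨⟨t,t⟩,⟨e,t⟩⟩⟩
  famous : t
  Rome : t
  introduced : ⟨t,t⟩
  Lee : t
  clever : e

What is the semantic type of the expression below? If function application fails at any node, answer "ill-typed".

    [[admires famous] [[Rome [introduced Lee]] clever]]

ill-typed

[admires famous]: functor admires : ⟨t,⟨⟨t,t⟩,⟨e,t⟩⟩⟩, argument famous : t; result ⟨⟨t,t⟩,⟨e,t⟩⟩.
[introduced Lee]: functor introduced : ⟨t,t⟩, argument Lee : t; result t.
[Rome [introduced Lee]]: t with t — neither is a function whose domain matches the other; composition fails here.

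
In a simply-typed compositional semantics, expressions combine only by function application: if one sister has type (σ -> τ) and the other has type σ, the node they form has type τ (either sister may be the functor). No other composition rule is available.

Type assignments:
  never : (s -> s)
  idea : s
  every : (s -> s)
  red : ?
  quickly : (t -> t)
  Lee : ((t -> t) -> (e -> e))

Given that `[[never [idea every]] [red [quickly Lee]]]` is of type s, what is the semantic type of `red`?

At [[never [idea every]] [red [quickly Lee]]] (required: s): [never [idea every]] is s, which is not a function with range s; hence [red [quickly Lee]] is the functor — type (s -> s).
At [red [quickly Lee]] (required: (s -> s)): [quickly Lee] is (e -> e), which is not a function with range (s -> s); hence red is the functor — type ((e -> e) -> (s -> s)).

((e -> e) -> (s -> s))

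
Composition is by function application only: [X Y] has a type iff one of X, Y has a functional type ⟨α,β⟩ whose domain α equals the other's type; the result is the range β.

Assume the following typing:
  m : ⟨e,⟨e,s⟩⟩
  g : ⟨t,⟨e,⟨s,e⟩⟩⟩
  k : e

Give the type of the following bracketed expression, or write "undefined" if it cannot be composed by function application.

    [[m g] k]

undefined

At [m g]: neither ⟨e,⟨e,s⟩⟩ nor ⟨t,⟨e,⟨s,e⟩⟩⟩ can take the other as argument; the node is ill-typed.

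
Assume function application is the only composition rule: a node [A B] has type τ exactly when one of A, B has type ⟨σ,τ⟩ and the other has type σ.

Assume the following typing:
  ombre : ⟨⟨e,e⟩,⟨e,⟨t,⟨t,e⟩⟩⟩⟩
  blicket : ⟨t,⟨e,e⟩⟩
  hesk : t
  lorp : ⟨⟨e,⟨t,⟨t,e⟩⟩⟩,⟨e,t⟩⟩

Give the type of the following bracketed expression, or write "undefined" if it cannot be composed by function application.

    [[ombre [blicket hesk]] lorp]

⟨e,t⟩

At [blicket hesk], blicket : ⟨t,⟨e,e⟩⟩ takes hesk : t, giving ⟨e,e⟩.
At [ombre [blicket hesk]], ombre : ⟨⟨e,e⟩,⟨e,⟨t,⟨t,e⟩⟩⟩⟩ takes [blicket hesk] : ⟨e,e⟩, giving ⟨e,⟨t,⟨t,e⟩⟩⟩.
At [[ombre [blicket hesk]] lorp], lorp : ⟨⟨e,⟨t,⟨t,e⟩⟩⟩,⟨e,t⟩⟩ takes [ombre [blicket hesk]] : ⟨e,⟨t,⟨t,e⟩⟩⟩, giving ⟨e,t⟩.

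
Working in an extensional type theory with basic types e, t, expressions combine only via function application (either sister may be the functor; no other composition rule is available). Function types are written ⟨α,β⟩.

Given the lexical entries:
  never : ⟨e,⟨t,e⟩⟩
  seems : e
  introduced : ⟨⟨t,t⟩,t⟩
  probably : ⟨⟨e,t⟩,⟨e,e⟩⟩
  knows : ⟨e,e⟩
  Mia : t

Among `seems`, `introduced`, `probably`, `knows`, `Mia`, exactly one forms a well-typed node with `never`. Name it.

seems — combines: never : ⟨e,⟨t,e⟩⟩ takes seems : e as argument, giving ⟨t,e⟩.
introduced : ⟨⟨t,t⟩,t⟩ — neither side's domain matches the other.
probably : ⟨⟨e,t⟩,⟨e,e⟩⟩ — neither side's domain matches the other.
knows : ⟨e,e⟩ — neither side's domain matches the other.
Mia : t — neither side's domain matches the other.

seems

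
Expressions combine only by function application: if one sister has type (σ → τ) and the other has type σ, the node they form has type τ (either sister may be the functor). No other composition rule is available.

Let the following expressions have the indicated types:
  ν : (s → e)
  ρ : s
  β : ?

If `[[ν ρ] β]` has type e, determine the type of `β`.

[[ν ρ] β] must have type e. The sister [ν ρ] has type e; that is not a function onto e, so β must be the functor, of type (e → e).

(e → e)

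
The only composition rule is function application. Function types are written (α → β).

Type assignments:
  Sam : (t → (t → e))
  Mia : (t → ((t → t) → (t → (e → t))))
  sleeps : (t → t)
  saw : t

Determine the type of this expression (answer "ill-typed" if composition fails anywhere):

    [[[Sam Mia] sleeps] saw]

ill-typed

[Sam Mia]: (t → (t → e)) with (t → ((t → t) → (t → (e → t)))) — neither is a function whose domain matches the other; composition fails here.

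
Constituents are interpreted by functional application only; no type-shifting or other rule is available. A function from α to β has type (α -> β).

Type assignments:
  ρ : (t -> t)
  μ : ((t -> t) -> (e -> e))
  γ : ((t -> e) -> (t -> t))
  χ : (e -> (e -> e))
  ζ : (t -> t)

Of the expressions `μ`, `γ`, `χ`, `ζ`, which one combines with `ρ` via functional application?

μ — combines: μ : ((t -> t) -> (e -> e)) takes ρ : (t -> t) as argument, giving (e -> e).
γ : ((t -> e) -> (t -> t)) — ρ needs t; γ needs (t -> e); neither fits.
χ : (e -> (e -> e)) — ρ needs t; χ needs e; neither fits.
ζ : (t -> t) — ρ needs t; ζ needs t; neither fits.

μ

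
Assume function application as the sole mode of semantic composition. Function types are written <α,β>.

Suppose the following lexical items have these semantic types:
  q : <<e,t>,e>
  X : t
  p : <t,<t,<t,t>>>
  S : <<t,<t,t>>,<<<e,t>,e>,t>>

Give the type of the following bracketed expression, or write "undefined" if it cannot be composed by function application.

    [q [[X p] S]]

t

[X p] — p of type <t,<t,<t,t>>> combines with X of type t: type <t,<t,t>>.
[[X p] S] — S of type <<t,<t,t>>,<<<e,t>,e>,t>> combines with [X p] of type <t,<t,t>>: type <<<e,t>,e>,t>.
[q [[X p] S]] — [[X p] S] of type <<<e,t>,e>,t> combines with q of type <<e,t>,e>: type t.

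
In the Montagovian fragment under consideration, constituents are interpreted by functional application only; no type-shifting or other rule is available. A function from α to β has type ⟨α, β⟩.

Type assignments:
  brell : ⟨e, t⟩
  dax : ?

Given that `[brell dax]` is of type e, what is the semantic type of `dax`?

For [brell dax] to have type e with brell of type ⟨e, t⟩, dax must be the function: dax : ⟨⟨e, t⟩, e⟩.

⟨⟨e, t⟩, e⟩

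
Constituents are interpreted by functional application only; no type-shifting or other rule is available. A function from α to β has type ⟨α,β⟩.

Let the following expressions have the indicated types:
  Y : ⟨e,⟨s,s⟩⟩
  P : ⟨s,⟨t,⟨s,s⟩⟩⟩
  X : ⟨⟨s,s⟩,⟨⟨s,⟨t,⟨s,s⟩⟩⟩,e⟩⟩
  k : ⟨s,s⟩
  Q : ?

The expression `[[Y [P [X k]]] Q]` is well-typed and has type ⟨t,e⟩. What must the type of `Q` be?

⟨⟨s,s⟩,⟨t,e⟩⟩

For [[Y [P [X k]]] Q] to have type ⟨t,e⟩ with [Y [P [X k]]] of type ⟨s,s⟩, Q must be the function: Q : ⟨⟨s,s⟩,⟨t,e⟩⟩.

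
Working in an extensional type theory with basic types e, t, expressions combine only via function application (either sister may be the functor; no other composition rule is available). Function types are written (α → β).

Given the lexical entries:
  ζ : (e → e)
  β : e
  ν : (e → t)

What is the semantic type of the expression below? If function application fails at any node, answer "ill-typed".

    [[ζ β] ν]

t

[ζ β]: ζ is (e → e), β is e; result e.
[[ζ β] ν]: ν is (e → t), [ζ β] is e; result t.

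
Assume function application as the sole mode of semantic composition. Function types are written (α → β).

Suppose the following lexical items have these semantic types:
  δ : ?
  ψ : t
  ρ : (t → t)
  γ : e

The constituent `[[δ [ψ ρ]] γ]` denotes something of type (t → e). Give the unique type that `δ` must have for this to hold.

(t → (e → (t → e)))

[[δ [ψ ρ]] γ] must have type (t → e). The sister γ has type e; that is not a function onto (t → e), so [δ [ψ ρ]] must be the functor, of type (e → (t → e)).
[δ [ψ ρ]] must have type (e → (t → e)). The sister [ψ ρ] has type t; that is not a function onto (e → (t → e)), so δ must be the functor, of type (t → (e → (t → e))).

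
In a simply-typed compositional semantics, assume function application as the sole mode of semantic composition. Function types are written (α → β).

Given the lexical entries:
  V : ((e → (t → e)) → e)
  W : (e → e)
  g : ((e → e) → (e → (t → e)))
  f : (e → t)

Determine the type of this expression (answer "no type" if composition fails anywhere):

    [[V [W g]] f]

t

[W g]: ((e → e) → (e → (t → e))) applied to (e → e) yields (e → (t → e)).
[V [W g]]: ((e → (t → e)) → e) applied to (e → (t → e)) yields e.
[[V [W g]] f]: (e → t) applied to e yields t.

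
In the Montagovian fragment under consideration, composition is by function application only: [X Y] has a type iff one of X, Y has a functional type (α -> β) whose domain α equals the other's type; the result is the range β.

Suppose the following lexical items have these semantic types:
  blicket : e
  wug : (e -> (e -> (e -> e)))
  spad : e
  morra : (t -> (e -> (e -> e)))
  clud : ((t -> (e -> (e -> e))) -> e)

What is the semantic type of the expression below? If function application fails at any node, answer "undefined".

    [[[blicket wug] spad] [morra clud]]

[blicket wug] — wug of type (e -> (e -> (e -> e))) combines with blicket of type e: type (e -> (e -> e)).
[[blicket wug] spad] — [blicket wug] of type (e -> (e -> e)) combines with spad of type e: type (e -> e).
[morra clud] — clud of type ((t -> (e -> (e -> e))) -> e) combines with morra of type (t -> (e -> (e -> e))): type e.
[[[blicket wug] spad] [morra clud]] — [[blicket wug] spad] of type (e -> e) combines with [morra clud] of type e: type e.

e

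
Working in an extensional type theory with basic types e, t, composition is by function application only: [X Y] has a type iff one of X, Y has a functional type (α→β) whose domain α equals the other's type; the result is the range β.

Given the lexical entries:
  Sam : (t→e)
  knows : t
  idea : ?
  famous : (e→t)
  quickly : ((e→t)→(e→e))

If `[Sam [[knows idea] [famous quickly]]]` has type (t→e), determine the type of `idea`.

(t→((e→e)→((t→e)→(t→e))))

For [Sam [[knows idea] [famous quickly]]] to have type (t→e) with Sam of type (t→e), [[knows idea] [famous quickly]] must be the function: [[knows idea] [famous quickly]] : ((t→e)→(t→e)).
For [[knows idea] [famous quickly]] to have type ((t→e)→(t→e)) with [famous quickly] of type (e→e), [knows idea] must be the function: [knows idea] : ((e→e)→((t→e)→(t→e))).
For [knows idea] to have type ((e→e)→((t→e)→(t→e))) with knows of type t, idea must be the function: idea : (t→((e→e)→((t→e)→(t→e)))).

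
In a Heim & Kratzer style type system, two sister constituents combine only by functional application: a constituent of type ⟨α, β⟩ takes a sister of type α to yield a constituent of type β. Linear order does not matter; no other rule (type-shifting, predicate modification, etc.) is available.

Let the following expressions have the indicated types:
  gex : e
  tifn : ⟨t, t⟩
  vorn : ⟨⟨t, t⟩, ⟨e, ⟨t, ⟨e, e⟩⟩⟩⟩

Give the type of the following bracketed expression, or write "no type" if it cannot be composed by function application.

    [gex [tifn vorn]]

[tifn vorn]: ⟨⟨t, t⟩, ⟨e, ⟨t, ⟨e, e⟩⟩⟩⟩ applied to ⟨t, t⟩ yields ⟨e, ⟨t, ⟨e, e⟩⟩⟩.
[gex [tifn vorn]]: ⟨e, ⟨t, ⟨e, e⟩⟩⟩ applied to e yields ⟨t, ⟨e, e⟩⟩.

⟨t, ⟨e, e⟩⟩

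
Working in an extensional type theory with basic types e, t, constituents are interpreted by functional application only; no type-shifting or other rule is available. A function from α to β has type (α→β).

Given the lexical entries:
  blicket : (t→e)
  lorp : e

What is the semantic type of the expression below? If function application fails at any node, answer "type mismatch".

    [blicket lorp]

[blicket lorp]: (t→e) with e — neither is a function whose domain matches the other; composition fails here.

type mismatch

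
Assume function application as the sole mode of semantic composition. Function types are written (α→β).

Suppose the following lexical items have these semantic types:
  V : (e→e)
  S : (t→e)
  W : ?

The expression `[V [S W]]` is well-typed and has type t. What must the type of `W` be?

[V [S W]] must have type t. The sister V has type (e→e); that is not a function onto t, so [S W] must be the functor, of type ((e→e)→t).
[S W] must have type ((e→e)→t). The sister S has type (t→e); that is not a function onto ((e→e)→t), so W must be the functor, of type ((t→e)→((e→e)→t)).

((t→e)→((e→e)→t))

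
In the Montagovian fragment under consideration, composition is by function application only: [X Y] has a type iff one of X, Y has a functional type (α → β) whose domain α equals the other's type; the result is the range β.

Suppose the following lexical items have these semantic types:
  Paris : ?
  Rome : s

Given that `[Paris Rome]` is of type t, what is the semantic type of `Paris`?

(s → t)

[Paris Rome] must have type t. The sister Rome has type s; that is not a function onto t, so Paris must be the functor, of type (s → t).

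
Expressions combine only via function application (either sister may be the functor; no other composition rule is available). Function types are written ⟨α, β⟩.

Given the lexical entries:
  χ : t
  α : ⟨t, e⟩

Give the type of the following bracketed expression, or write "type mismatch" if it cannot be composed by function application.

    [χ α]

e

[χ α] — α of type ⟨t, e⟩ combines with χ of type t: type e.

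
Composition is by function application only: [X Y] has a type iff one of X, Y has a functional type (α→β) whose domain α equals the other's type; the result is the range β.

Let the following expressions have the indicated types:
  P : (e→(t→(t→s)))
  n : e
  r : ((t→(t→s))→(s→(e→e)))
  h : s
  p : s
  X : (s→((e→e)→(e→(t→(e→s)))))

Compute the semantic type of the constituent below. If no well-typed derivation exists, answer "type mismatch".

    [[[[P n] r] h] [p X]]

(e→(t→(e→s)))

[P n]: functor P : (e→(t→(t→s))), argument n : e; result (t→(t→s)).
[[P n] r]: functor r : ((t→(t→s))→(s→(e→e))), argument [P n] : (t→(t→s)); result (s→(e→e)).
[[[P n] r] h]: functor [[P n] r] : (s→(e→e)), argument h : s; result (e→e).
[p X]: functor X : (s→((e→e)→(e→(t→(e→s))))), argument p : s; result ((e→e)→(e→(t→(e→s)))).
[[[[P n] r] h] [p X]]: functor [p X] : ((e→e)→(e→(t→(e→s)))), argument [[[P n] r] h] : (e→e); result (e→(t→(e→s))).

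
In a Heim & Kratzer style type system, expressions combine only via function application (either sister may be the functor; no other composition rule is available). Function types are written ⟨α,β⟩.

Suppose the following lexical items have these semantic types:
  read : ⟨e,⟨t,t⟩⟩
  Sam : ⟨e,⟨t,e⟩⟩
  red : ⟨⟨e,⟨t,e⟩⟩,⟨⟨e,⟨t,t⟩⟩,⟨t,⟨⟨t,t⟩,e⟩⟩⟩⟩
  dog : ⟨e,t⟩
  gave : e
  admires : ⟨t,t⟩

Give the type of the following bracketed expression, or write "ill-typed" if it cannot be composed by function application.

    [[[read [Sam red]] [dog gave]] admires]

At [Sam red], red : ⟨⟨e,⟨t,e⟩⟩,⟨⟨e,⟨t,t⟩⟩,⟨t,⟨⟨t,t⟩,e⟩⟩⟩⟩ takes Sam : ⟨e,⟨t,e⟩⟩, giving ⟨⟨e,⟨t,t⟩⟩,⟨t,⟨⟨t,t⟩,e⟩⟩⟩.
At [read [Sam red]], [Sam red] : ⟨⟨e,⟨t,t⟩⟩,⟨t,⟨⟨t,t⟩,e⟩⟩⟩ takes read : ⟨e,⟨t,t⟩⟩, giving ⟨t,⟨⟨t,t⟩,e⟩⟩.
At [dog gave], dog : ⟨e,t⟩ takes gave : e, giving t.
At [[read [Sam red]] [dog gave]], [read [Sam red]] : ⟨t,⟨⟨t,t⟩,e⟩⟩ takes [dog gave] : t, giving ⟨⟨t,t⟩,e⟩.
At [[[read [Sam red]] [dog gave]] admires], [[read [Sam red]] [dog gave]] : ⟨⟨t,t⟩,e⟩ takes admires : ⟨t,t⟩, giving e.

e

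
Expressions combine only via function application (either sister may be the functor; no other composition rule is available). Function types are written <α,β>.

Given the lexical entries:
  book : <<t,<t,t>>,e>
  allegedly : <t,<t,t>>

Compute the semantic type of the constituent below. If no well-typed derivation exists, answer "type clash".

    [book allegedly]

At [book allegedly], book : <<t,<t,t>>,e> takes allegedly : <t,<t,t>>, giving e.

e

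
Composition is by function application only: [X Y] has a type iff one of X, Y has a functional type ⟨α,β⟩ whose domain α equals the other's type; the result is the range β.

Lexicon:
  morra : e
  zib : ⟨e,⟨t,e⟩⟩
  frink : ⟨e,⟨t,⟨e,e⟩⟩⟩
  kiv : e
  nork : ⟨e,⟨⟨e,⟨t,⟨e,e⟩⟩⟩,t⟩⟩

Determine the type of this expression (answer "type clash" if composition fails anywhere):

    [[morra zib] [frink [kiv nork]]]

e

[morra zib] — zib of type ⟨e,⟨t,e⟩⟩ combines with morra of type e: type ⟨t,e⟩.
[kiv nork] — nork of type ⟨e,⟨⟨e,⟨t,⟨e,e⟩⟩⟩,t⟩⟩ combines with kiv of type e: type ⟨⟨e,⟨t,⟨e,e⟩⟩⟩,t⟩.
[frink [kiv nork]] — [kiv nork] of type ⟨⟨e,⟨t,⟨e,e⟩⟩⟩,t⟩ combines with frink of type ⟨e,⟨t,⟨e,e⟩⟩⟩: type t.
[[morra zib] [frink [kiv nork]]] — [morra zib] of type ⟨t,e⟩ combines with [frink [kiv nork]] of type t: type e.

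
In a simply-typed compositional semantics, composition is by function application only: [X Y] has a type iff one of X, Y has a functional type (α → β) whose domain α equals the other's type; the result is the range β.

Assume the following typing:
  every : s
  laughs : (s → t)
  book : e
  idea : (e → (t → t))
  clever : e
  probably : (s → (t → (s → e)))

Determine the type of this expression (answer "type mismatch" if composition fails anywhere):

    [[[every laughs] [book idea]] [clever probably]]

type mismatch

[every laughs]: functor laughs : (s → t), argument every : s; result t.
[book idea]: functor idea : (e → (t → t)), argument book : e; result (t → t).
[[every laughs] [book idea]]: functor [book idea] : (t → t), argument [every laughs] : t; result t.
[clever probably]: e and (s → (t → (s → e))) cannot combine by function application — type clash.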